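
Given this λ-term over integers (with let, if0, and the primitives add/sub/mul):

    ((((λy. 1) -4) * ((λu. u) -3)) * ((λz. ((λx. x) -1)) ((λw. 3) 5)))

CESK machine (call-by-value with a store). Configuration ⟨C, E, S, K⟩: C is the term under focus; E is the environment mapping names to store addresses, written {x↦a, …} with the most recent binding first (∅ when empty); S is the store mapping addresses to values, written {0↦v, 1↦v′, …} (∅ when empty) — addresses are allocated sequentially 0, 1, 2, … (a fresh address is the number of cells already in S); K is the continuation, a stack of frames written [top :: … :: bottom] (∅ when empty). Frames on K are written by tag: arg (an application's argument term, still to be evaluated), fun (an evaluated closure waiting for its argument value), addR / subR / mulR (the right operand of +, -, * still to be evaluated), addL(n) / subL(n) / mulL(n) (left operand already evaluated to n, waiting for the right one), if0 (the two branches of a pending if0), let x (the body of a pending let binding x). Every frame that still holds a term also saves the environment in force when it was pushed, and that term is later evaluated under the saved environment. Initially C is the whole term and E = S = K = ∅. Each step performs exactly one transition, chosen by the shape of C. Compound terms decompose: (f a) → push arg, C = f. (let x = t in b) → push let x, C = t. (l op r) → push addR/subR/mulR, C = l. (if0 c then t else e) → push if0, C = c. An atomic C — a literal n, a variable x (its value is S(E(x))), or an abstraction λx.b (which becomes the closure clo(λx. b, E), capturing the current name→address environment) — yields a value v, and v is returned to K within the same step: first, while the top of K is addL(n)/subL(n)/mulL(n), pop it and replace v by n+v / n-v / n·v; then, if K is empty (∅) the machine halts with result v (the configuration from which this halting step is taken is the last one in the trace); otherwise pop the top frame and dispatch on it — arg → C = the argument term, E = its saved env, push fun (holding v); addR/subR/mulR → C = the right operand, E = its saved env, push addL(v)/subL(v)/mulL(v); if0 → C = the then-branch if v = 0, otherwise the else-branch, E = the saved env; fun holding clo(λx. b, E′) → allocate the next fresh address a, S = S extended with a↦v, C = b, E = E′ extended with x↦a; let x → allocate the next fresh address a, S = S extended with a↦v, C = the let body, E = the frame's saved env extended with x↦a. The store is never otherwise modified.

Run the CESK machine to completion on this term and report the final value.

step 0: ⟨C=((((λy. 1) -4) * ((λu. u) -3)) * ((λz. ((λx. x) -1)) ((λw. 3) 5))); E=∅; S=∅; K=∅⟩
step 1: ⟨C=(((λy. 1) -4) * ((λu. u) -3)); E=∅; S=∅; K=[mulR]⟩
step 2: ⟨C=((λy. 1) -4); E=∅; S=∅; K=[mulR :: mulR]⟩
step 3: ⟨C=(λy. 1); E=∅; S=∅; K=[arg :: mulR :: mulR]⟩
step 4: ⟨C=-4; E=∅; S=∅; K=[fun :: mulR :: mulR]⟩
step 5: ⟨C=1; E={y↦0}; S={0↦-4}; K=[mulR :: mulR]⟩
step 6: ⟨C=((λu. u) -3); E=∅; S={0↦-4}; K=[mulL(1) :: mulR]⟩
step 7: ⟨C=(λu. u); E=∅; S={0↦-4}; K=[arg :: mulL(1) :: mulR]⟩
step 8: ⟨C=-3; E=∅; S={0↦-4}; K=[fun :: mulL(1) :: mulR]⟩
step 9: ⟨C=u; E={u↦1}; S={0↦-4, 1↦-3}; K=[mulL(1) :: mulR]⟩
step 10: ⟨C=((λz. ((λx. x) -1)) ((λw. 3) 5)); E=∅; S={0↦-4, 1↦-3}; K=[mulL(-3)]⟩
step 11: ⟨C=(λz. ((λx. x) -1)); E=∅; S={0↦-4, 1↦-3}; K=[arg :: mulL(-3)]⟩
step 12: ⟨C=((λw. 3) 5); E=∅; S={0↦-4, 1↦-3}; K=[fun :: mulL(-3)]⟩
step 13: ⟨C=(λw. 3); E=∅; S={0↦-4, 1↦-3}; K=[arg :: fun :: mulL(-3)]⟩
step 14: ⟨C=5; E=∅; S={0↦-4, 1↦-3}; K=[fun :: fun :: mulL(-3)]⟩
step 15: ⟨C=3; E={w↦2}; S={0↦-4, 1↦-3, 2↦5}; K=[fun :: mulL(-3)]⟩
step 16: ⟨C=((λx. x) -1); E={z↦3}; S={0↦-4, 1↦-3, 2↦5, 3↦3}; K=[mulL(-3)]⟩
step 17: ⟨C=(λx. x); E={z↦3}; S={0↦-4, 1↦-3, 2↦5, 3↦3}; K=[arg :: mulL(-3)]⟩
step 18: ⟨C=-1; E={z↦3}; S={0↦-4, 1↦-3, 2↦5, 3↦3}; K=[fun :: mulL(-3)]⟩
step 19: ⟨C=x; E={x↦4, z↦3}; S={0↦-4, 1↦-3, 2↦5, 3↦3, 4↦-1}; K=[mulL(-3)]⟩
→ final value 3

Answer: 3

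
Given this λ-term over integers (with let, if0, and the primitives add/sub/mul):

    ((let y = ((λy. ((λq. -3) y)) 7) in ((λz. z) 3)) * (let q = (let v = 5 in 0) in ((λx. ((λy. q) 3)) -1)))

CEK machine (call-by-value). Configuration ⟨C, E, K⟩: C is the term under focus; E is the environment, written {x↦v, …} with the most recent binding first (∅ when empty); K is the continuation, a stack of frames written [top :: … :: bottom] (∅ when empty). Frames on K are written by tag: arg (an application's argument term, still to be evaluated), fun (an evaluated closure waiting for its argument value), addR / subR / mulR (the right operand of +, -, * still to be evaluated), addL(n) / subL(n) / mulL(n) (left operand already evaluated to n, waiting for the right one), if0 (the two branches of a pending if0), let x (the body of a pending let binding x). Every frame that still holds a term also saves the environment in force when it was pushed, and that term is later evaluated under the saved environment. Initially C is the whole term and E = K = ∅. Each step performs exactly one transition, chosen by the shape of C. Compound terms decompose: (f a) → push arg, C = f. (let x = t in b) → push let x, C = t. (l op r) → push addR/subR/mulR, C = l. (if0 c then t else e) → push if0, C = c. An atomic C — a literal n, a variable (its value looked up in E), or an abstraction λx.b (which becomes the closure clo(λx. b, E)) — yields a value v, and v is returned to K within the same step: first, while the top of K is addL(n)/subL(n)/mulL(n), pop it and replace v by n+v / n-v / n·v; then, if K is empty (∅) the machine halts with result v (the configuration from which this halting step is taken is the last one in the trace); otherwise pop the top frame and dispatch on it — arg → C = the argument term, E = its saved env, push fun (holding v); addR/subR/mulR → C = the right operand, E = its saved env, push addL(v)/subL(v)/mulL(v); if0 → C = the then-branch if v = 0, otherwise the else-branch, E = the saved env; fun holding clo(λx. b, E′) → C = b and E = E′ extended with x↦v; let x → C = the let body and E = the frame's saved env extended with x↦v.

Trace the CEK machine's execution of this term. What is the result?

step 0: <C=((let y = ((λy. ((λq. -3) y)) 7) in ((λz. z) 3)) * (let q = (let v = 5 in 0) in ((λx. ((λy. q) 3)) -1))), E=∅, K=∅>
step 1: <C=(let y = ((λy. ((λq. -3) y)) 7) in ((λz. z) 3)), E=∅, K=[mulR]>
step 2: <C=((λy. ((λq. -3) y)) 7), E=∅, K=[let y :: mulR]>
step 3: <C=(λy. ((λq. -3) y)), E=∅, K=[arg :: let y :: mulR]>
step 4: <C=7, E=∅, K=[fun :: let y :: mulR]>
step 5: <C=((λq. -3) y), E={y↦7}, K=[let y :: mulR]>
step 6: <C=(λq. -3), E={y↦7}, K=[arg :: let y :: mulR]>
step 7: <C=y, E={y↦7}, K=[fun :: let y :: mulR]>
step 8: <C=-3, E={q↦7, y↦7}, K=[let y :: mulR]>
step 9: <C=((λz. z) 3), E={y↦-3}, K=[mulR]>
step 10: <C=(λz. z), E={y↦-3}, K=[arg :: mulR]>
step 11: <C=3, E={y↦-3}, K=[fun :: mulR]>
step 12: <C=z, E={z↦3, y↦-3}, K=[mulR]>
step 13: <C=(let q = (let v = 5 in 0) in ((λx. ((λy. q) 3)) -1)), E=∅, K=[mulL(3)]>
step 14: <C=(let v = 5 in 0), E=∅, K=[let q :: mulL(3)]>
step 15: <C=5, E=∅, K=[let v :: let q :: mulL(3)]>
step 16: <C=0, E={v↦5}, K=[let q :: mulL(3)]>
step 17: <C=((λx. ((λy. q) 3)) -1), E={q↦0}, K=[mulL(3)]>
step 18: <C=(λx. ((λy. q) 3)), E={q↦0}, K=[arg :: mulL(3)]>
step 19: <C=-1, E={q↦0}, K=[fun :: mulL(3)]>
step 20: <C=((λy. q) 3), E={x↦-1, q↦0}, K=[mulL(3)]>
step 21: <C=(λy. q), E={x↦-1, q↦0}, K=[arg :: mulL(3)]>
step 22: <C=3, E={x↦-1, q↦0}, K=[fun :: mulL(3)]>
step 23: <C=q, E={y↦3, x↦-1, q↦0}, K=[mulL(3)]>
→ final value 0

Answer: 0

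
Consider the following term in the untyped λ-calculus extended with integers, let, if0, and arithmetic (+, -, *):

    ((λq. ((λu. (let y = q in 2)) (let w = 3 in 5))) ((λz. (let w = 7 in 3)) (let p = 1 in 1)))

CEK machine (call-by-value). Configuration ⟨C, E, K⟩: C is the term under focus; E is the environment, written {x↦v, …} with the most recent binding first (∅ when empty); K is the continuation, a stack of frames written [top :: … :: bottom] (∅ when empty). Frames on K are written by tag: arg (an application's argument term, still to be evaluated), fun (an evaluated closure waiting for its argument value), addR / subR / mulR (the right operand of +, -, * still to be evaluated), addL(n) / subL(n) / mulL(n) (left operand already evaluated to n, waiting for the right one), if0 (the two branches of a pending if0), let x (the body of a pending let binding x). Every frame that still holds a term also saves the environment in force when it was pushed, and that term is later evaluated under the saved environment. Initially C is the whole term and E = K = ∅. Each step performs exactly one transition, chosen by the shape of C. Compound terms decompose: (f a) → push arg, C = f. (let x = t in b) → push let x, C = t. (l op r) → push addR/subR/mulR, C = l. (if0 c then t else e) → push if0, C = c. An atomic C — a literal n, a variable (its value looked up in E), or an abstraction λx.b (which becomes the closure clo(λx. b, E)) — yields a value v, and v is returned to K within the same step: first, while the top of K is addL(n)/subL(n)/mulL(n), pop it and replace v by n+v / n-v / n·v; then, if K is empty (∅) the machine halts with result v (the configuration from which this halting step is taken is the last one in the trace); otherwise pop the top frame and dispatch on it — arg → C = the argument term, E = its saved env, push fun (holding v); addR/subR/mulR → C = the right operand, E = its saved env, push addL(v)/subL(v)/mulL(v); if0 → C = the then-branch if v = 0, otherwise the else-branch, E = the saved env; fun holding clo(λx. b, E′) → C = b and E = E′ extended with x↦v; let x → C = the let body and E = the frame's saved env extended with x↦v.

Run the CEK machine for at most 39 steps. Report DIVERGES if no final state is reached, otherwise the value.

Answer: 2

Machine steps:
t=0: [C=((λq. ((λu. (let y = q in 2)) (let w = 3 in 5))) ((λz. (let w = 7 in 3)) (let p = 1 in 1))) | E=∅ | K=∅]
t=1: [C=(λq. ((λu. (let y = q in 2)) (let w = 3 in 5))) | E=∅ | K=[arg]]
t=2: [C=((λz. (let w = 7 in 3)) (let p = 1 in 1)) | E=∅ | K=[fun]]
t=3: [C=(λz. (let w = 7 in 3)) | E=∅ | K=[arg :: fun]]
t=4: [C=(let p = 1 in 1) | E=∅ | K=[fun :: fun]]
t=5: [C=1 | E=∅ | K=[let p :: fun :: fun]]
t=6: [C=1 | E={p↦1} | K=[fun :: fun]]
t=7: [C=(let w = 7 in 3) | E={z↦1} | K=[fun]]
t=8: [C=7 | E={z↦1} | K=[let w :: fun]]
t=9: [C=3 | E={w↦7, z↦1} | K=[fun]]
t=10: [C=((λu. (let y = q in 2)) (let w = 3 in 5)) | E={q↦3} | K=∅]
t=11: [C=(λu. (let y = q in 2)) | E={q↦3} | K=[arg]]
t=12: [C=(let w = 3 in 5) | E={q↦3} | K=[fun]]
t=13: [C=3 | E={q↦3} | K=[let w :: fun]]
t=14: [C=5 | E={w↦3, q↦3} | K=[fun]]
t=15: [C=(let y = q in 2) | E={u↦5, q↦3} | K=∅]
t=16: [C=q | E={u↦5, q↦3} | K=[let y]]
t=17: [C=2 | E={y↦3, u↦5, q↦3} | K=∅]
→ final value 2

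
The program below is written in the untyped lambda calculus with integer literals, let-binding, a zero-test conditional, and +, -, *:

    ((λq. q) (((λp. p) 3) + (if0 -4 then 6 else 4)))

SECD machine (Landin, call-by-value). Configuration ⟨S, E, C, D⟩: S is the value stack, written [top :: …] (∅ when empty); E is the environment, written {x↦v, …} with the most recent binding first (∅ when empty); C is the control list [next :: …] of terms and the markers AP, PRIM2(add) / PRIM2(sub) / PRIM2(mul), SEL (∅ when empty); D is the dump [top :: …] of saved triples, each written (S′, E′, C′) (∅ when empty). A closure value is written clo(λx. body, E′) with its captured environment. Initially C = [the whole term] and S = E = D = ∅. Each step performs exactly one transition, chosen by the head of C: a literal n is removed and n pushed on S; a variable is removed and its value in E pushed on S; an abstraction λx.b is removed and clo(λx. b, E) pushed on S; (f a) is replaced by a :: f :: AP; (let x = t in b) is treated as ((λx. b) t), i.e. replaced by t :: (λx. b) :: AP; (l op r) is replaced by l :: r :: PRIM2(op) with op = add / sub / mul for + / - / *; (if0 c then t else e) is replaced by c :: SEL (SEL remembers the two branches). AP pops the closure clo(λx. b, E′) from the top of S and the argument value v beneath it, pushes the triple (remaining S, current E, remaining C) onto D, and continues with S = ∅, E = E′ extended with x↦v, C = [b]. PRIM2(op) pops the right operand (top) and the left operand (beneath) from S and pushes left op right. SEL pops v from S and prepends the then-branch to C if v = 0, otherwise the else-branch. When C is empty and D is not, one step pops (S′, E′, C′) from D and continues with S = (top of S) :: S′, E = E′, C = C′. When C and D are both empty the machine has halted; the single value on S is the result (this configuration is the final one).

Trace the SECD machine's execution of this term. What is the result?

Answer: 7

Derivation:
0. <S=∅, E=∅, C=[((λq. q) (((λp. p) 3) + (if0 -4 then 6 else 4)))], D=∅>
1. <S=∅, E=∅, C=[(((λp. p) 3) + (if0 -4 then 6 else 4)) :: (λq. q) :: AP], D=∅>
2. <S=∅, E=∅, C=[((λp. p) 3) :: (if0 -4 then 6 else 4) :: PRIM2(add) :: (λq. q) :: AP], D=∅>
3. <S=∅, E=∅, C=[3 :: (λp. p) :: AP :: (if0 -4 then 6 else 4) :: PRIM2(add) :: (λq. q) :: AP], D=∅>
4. <S=[3], E=∅, C=[(λp. p) :: AP :: (if0 -4 then 6 else 4) :: PRIM2(add) :: (λq. q) :: AP], D=∅>
5. <S=[clo(λp. p, ∅) :: 3], E=∅, C=[AP :: (if0 -4 then 6 else 4) :: PRIM2(add) :: (λq. q) :: AP], D=∅>
6. <S=∅, E={p↦3}, C=[p], D=[(∅, ∅, [(if0 -4 then 6 else 4) :: PRIM2(add) :: (λq. q) :: AP])]>
7. <S=[3], E={p↦3}, C=∅, D=[(∅, ∅, [(if0 -4 then 6 else 4) :: PRIM2(add) :: (λq. q) :: AP])]>
8. <S=[3], E=∅, C=[(if0 -4 then 6 else 4) :: PRIM2(add) :: (λq. q) :: AP], D=∅>
9. <S=[3], E=∅, C=[-4 :: SEL :: PRIM2(add) :: (λq. q) :: AP], D=∅>
10. <S=[-4 :: 3], E=∅, C=[SEL :: PRIM2(add) :: (λq. q) :: AP], D=∅>
11. <S=[3], E=∅, C=[4 :: PRIM2(add) :: (λq. q) :: AP], D=∅>
12. <S=[4 :: 3], E=∅, C=[PRIM2(add) :: (λq. q) :: AP], D=∅>
13. <S=[7], E=∅, C=[(λq. q) :: AP], D=∅>
14. <S=[clo(λq. q, ∅) :: 7], E=∅, C=[AP], D=∅>
15. <S=∅, E={q↦7}, C=[q], D=[(∅, ∅, ∅)]>
16. <S=[7], E={q↦7}, C=∅, D=[(∅, ∅, ∅)]>
17. <S=[7], E=∅, C=∅, D=∅>
→ final value 7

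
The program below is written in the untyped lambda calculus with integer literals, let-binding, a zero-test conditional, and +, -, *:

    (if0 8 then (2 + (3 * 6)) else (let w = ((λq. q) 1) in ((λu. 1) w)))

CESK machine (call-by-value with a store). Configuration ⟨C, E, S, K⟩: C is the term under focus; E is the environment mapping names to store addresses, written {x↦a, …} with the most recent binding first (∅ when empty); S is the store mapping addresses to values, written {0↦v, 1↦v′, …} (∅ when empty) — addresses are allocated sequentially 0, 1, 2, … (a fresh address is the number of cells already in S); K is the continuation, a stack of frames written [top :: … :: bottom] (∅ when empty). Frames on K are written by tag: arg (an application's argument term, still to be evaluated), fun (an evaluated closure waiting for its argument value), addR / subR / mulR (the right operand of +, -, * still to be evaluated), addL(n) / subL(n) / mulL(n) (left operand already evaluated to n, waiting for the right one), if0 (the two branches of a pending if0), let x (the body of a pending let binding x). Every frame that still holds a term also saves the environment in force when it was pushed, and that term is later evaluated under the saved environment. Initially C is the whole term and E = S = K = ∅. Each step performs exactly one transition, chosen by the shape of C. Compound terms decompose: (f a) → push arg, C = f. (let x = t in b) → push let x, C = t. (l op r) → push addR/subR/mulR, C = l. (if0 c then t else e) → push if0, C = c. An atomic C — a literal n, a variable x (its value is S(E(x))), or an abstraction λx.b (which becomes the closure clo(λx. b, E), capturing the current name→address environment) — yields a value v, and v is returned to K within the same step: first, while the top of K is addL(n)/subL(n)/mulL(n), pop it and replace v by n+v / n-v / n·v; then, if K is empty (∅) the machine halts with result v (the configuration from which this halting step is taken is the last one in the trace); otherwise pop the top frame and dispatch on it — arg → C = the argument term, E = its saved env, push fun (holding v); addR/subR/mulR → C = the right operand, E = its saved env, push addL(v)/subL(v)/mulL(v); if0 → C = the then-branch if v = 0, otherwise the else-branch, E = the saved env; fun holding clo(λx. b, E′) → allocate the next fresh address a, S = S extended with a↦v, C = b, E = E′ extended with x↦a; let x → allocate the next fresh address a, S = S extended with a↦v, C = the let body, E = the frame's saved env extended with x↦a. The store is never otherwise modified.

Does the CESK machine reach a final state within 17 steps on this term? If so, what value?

Answer: 1

Derivation:
0. ⟨C=(if0 8 then (2 + (3 * 6)) else (let w = ((λq. q) 1) in ((λu. 1) w))); E=∅; S=∅; K=∅⟩
1. ⟨C=8; E=∅; S=∅; K=[if0]⟩
2. ⟨C=(let w = ((λq. q) 1) in ((λu. 1) w)); E=∅; S=∅; K=∅⟩
3. ⟨C=((λq. q) 1); E=∅; S=∅; K=[let w]⟩
4. ⟨C=(λq. q); E=∅; S=∅; K=[arg :: let w]⟩
5. ⟨C=1; E=∅; S=∅; K=[fun :: let w]⟩
6. ⟨C=q; E={q↦0}; S={0↦1}; K=[let w]⟩
7. ⟨C=((λu. 1) w); E={w↦1}; S={0↦1, 1↦1}; K=∅⟩
8. ⟨C=(λu. 1); E={w↦1}; S={0↦1, 1↦1}; K=[arg]⟩
9. ⟨C=w; E={w↦1}; S={0↦1, 1↦1}; K=[fun]⟩
10. ⟨C=1; E={u↦2, w↦1}; S={0↦1, 1↦1, 2↦1}; K=∅⟩
→ final value 1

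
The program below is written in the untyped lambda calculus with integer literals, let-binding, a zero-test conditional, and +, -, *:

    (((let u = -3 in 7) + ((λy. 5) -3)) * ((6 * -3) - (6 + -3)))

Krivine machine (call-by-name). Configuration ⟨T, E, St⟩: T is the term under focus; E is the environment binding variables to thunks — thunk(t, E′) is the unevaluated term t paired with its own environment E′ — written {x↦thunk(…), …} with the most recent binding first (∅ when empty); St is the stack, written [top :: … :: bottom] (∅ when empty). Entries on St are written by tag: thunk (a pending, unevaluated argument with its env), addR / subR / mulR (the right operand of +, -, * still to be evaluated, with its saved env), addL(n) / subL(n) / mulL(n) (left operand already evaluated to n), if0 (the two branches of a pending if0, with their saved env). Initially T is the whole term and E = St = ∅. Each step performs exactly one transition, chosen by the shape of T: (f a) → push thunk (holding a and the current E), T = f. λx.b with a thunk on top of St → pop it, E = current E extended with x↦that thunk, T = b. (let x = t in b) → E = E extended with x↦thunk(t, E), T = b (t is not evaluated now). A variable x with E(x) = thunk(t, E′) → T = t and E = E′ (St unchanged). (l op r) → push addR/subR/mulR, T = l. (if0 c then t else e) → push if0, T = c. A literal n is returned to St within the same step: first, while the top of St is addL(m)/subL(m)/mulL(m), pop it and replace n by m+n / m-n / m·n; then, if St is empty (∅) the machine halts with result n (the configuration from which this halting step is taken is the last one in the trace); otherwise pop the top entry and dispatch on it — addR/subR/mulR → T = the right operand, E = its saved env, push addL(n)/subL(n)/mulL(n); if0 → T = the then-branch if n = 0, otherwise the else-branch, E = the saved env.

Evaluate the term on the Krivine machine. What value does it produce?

Answer: -252

Execution trace:
0. ⟨T=(((let u = -3 in 7) + ((λy. 5) -3)) * ((6 * -3) - (6 + -3))); E=∅; St=∅⟩
1. ⟨T=((let u = -3 in 7) + ((λy. 5) -3)); E=∅; St=[mulR]⟩
2. ⟨T=(let u = -3 in 7); E=∅; St=[addR :: mulR]⟩
3. ⟨T=7; E={u↦thunk(-3, ∅)}; St=[addR :: mulR]⟩
4. ⟨T=((λy. 5) -3); E=∅; St=[addL(7) :: mulR]⟩
5. ⟨T=(λy. 5); E=∅; St=[thunk :: addL(7) :: mulR]⟩
6. ⟨T=5; E={y↦thunk(-3, ∅)}; St=[addL(7) :: mulR]⟩
7. ⟨T=((6 * -3) - (6 + -3)); E=∅; St=[mulL(12)]⟩
8. ⟨T=(6 * -3); E=∅; St=[subR :: mulL(12)]⟩
9. ⟨T=6; E=∅; St=[mulR :: subR :: mulL(12)]⟩
10. ⟨T=-3; E=∅; St=[mulL(6) :: subR :: mulL(12)]⟩
11. ⟨T=(6 + -3); E=∅; St=[subL(-18) :: mulL(12)]⟩
12. ⟨T=6; E=∅; St=[addR :: subL(-18) :: mulL(12)]⟩
13. ⟨T=-3; E=∅; St=[addL(6) :: subL(-18) :: mulL(12)]⟩
→ final value -252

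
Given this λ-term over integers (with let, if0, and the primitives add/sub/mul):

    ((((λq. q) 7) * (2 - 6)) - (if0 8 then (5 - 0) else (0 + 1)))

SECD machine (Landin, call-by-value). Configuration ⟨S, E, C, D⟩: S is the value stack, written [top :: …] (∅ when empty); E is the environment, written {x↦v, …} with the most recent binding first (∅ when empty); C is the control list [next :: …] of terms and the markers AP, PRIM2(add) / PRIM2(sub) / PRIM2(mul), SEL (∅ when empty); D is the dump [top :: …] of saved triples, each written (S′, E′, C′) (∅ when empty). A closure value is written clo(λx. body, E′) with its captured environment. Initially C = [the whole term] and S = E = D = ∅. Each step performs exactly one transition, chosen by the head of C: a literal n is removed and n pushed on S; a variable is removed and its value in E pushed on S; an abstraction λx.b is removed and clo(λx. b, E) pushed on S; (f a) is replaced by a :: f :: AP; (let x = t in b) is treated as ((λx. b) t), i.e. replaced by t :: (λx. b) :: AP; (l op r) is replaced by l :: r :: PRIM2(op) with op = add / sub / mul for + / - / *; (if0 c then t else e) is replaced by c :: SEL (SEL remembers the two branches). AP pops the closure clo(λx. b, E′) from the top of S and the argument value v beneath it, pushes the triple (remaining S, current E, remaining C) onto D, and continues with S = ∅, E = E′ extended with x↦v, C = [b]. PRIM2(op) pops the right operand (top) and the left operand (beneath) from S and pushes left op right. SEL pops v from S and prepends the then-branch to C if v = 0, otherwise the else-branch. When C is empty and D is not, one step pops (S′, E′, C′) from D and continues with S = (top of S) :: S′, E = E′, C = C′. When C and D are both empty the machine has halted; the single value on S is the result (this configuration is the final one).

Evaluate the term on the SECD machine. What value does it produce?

Answer: -29

Machine steps:
step 0: ⟨S=∅; E=∅; C=[((((λq. q) 7) * (2 - 6)) - (if0 8 then (5 - 0) else (0 + 1)))]; D=∅⟩
step 1: ⟨S=∅; E=∅; C=[(((λq. q) 7) * (2 - 6)) :: (if0 8 then (5 - 0) else (0 + 1)) :: PRIM2(sub)]; D=∅⟩
step 2: ⟨S=∅; E=∅; C=[((λq. q) 7) :: (2 - 6) :: PRIM2(mul) :: (if0 8 then (5 - 0) else (0 + 1)) :: PRIM2(sub)]; D=∅⟩
step 3: ⟨S=∅; E=∅; C=[7 :: (λq. q) :: AP :: (2 - 6) :: PRIM2(mul) :: (if0 8 then (5 - 0) else (0 + 1)) :: PRIM2(sub)]; D=∅⟩
step 4: ⟨S=[7]; E=∅; C=[(λq. q) :: AP :: (2 - 6) :: PRIM2(mul) :: (if0 8 then (5 - 0) else (0 + 1)) :: PRIM2(sub)]; D=∅⟩
step 5: ⟨S=[clo(λq. q, ∅) :: 7]; E=∅; C=[AP :: (2 - 6) :: PRIM2(mul) :: (if0 8 then (5 - 0) else (0 + 1)) :: PRIM2(sub)]; D=∅⟩
step 6: ⟨S=∅; E={q↦7}; C=[q]; D=[(∅, ∅, [(2 - 6) :: PRIM2(mul) :: (if0 8 then (5 - 0) else (0 + 1)) :: PRIM2(sub)])]⟩
step 7: ⟨S=[7]; E={q↦7}; C=∅; D=[(∅, ∅, [(2 - 6) :: PRIM2(mul) :: (if0 8 then (5 - 0) else (0 + 1)) :: PRIM2(sub)])]⟩
step 8: ⟨S=[7]; E=∅; C=[(2 - 6) :: PRIM2(mul) :: (if0 8 then (5 - 0) else (0 + 1)) :: PRIM2(sub)]; D=∅⟩
step 9: ⟨S=[7]; E=∅; C=[2 :: 6 :: PRIM2(sub) :: PRIM2(mul) :: (if0 8 then (5 - 0) else (0 + 1)) :: PRIM2(sub)]; D=∅⟩
step 10: ⟨S=[2 :: 7]; E=∅; C=[6 :: PRIM2(sub) :: PRIM2(mul) :: (if0 8 then (5 - 0) else (0 + 1)) :: PRIM2(sub)]; D=∅⟩
step 11: ⟨S=[6 :: 2 :: 7]; E=∅; C=[PRIM2(sub) :: PRIM2(mul) :: (if0 8 then (5 - 0) else (0 + 1)) :: PRIM2(sub)]; D=∅⟩
step 12: ⟨S=[-4 :: 7]; E=∅; C=[PRIM2(mul) :: (if0 8 then (5 - 0) else (0 + 1)) :: PRIM2(sub)]; D=∅⟩
step 13: ⟨S=[-28]; E=∅; C=[(if0 8 then (5 - 0) else (0 + 1)) :: PRIM2(sub)]; D=∅⟩
step 14: ⟨S=[-28]; E=∅; C=[8 :: SEL :: PRIM2(sub)]; D=∅⟩
step 15: ⟨S=[8 :: -28]; E=∅; C=[SEL :: PRIM2(sub)]; D=∅⟩
step 16: ⟨S=[-28]; E=∅; C=[(0 + 1) :: PRIM2(sub)]; D=∅⟩
step 17: ⟨S=[-28]; E=∅; C=[0 :: 1 :: PRIM2(add) :: PRIM2(sub)]; D=∅⟩
step 18: ⟨S=[0 :: -28]; E=∅; C=[1 :: PRIM2(add) :: PRIM2(sub)]; D=∅⟩
step 19: ⟨S=[1 :: 0 :: -28]; E=∅; C=[PRIM2(add) :: PRIM2(sub)]; D=∅⟩
step 20: ⟨S=[1 :: -28]; E=∅; C=[PRIM2(sub)]; D=∅⟩
step 21: ⟨S=[-29]; E=∅; C=∅; D=∅⟩
→ final value -29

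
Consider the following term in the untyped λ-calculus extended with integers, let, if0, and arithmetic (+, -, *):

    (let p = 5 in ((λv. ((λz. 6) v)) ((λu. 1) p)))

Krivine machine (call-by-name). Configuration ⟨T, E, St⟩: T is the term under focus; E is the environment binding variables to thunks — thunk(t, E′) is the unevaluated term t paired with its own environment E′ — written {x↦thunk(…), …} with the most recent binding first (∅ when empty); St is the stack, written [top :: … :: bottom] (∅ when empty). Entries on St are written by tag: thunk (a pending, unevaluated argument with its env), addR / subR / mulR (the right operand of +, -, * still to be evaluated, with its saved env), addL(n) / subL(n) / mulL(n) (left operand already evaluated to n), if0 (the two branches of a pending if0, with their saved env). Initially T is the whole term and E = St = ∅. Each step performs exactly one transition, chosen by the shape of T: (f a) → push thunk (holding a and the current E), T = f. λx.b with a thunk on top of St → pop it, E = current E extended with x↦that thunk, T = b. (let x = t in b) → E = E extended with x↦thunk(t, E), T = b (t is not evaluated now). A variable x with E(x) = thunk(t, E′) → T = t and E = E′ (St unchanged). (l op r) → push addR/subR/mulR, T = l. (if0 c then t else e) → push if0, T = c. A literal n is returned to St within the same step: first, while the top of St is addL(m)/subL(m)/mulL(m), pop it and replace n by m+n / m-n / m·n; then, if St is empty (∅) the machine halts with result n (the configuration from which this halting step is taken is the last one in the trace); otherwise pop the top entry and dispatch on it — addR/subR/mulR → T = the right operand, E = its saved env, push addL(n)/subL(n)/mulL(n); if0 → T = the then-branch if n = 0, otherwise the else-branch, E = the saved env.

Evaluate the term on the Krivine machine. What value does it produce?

step 0: ⟨T=(let p = 5 in ((λv. ((λz. 6) v)) ((λu. 1) p))); E=∅; St=∅⟩
step 1: ⟨T=((λv. ((λz. 6) v)) ((λu. 1) p)); E={p↦thunk(5, ∅)}; St=∅⟩
step 2: ⟨T=(λv. ((λz. 6) v)); E={p↦thunk(5, ∅)}; St=[thunk]⟩
step 3: ⟨T=((λz. 6) v); E={v↦thunk(((λu. 1) p), {p↦thunk(5, ∅)}), p↦thunk(5, ∅)}; St=∅⟩
step 4: ⟨T=(λz. 6); E={v↦thunk(((λu. 1) p), {p↦thunk(5, ∅)}), p↦thunk(5, ∅)}; St=[thunk]⟩
step 5: ⟨T=6; E={z↦thunk(v, {v↦thunk(((λu. 1) p), {p↦thunk(5, ∅)}), p↦thunk(5, ∅)}), v↦thunk(((λu. 1) p), {p↦thunk(5, ∅)}), p↦thunk(5, ∅)}; St=∅⟩
→ final value 6

Answer: 6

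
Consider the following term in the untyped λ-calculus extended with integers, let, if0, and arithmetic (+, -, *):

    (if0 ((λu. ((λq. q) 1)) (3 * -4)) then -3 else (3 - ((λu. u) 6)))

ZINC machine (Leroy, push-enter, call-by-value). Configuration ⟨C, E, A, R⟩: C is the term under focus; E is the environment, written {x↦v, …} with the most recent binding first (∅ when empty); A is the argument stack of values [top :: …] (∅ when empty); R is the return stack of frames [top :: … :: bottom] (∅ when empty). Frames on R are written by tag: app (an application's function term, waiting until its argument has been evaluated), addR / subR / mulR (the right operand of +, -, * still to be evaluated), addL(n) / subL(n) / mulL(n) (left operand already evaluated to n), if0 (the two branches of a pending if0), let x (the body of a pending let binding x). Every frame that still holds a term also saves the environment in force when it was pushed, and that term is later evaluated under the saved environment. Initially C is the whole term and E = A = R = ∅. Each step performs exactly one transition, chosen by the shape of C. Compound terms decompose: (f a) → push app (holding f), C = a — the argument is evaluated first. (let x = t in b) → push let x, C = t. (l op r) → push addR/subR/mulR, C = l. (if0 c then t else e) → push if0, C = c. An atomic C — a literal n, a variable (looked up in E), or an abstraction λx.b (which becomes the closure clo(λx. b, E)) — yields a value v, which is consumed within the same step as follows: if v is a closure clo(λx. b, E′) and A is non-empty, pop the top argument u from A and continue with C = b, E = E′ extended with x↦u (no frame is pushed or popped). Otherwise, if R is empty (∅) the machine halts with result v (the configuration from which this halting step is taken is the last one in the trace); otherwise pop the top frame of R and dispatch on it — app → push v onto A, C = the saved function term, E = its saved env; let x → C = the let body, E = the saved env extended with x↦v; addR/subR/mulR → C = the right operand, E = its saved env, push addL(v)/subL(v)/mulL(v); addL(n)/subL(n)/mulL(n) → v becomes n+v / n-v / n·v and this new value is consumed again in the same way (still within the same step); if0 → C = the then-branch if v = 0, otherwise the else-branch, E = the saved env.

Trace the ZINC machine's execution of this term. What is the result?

Answer: -3

Derivation:
0. <C=(if0 ((λu. ((λq. q) 1)) (3 * -4)) then -3 else (3 - ((λu. u) 6))), E=∅, A=∅, R=∅>
1. <C=((λu. ((λq. q) 1)) (3 * -4)), E=∅, A=∅, R=[if0]>
2. <C=(3 * -4), E=∅, A=∅, R=[app :: if0]>
3. <C=3, E=∅, A=∅, R=[mulR :: app :: if0]>
4. <C=-4, E=∅, A=∅, R=[mulL(3) :: app :: if0]>
5. <C=(λu. ((λq. q) 1)), E=∅, A=[-12], R=[if0]>
6. <C=((λq. q) 1), E={u↦-12}, A=∅, R=[if0]>
7. <C=1, E={u↦-12}, A=∅, R=[app :: if0]>
8. <C=(λq. q), E={u↦-12}, A=[1], R=[if0]>
9. <C=q, E={q↦1, u↦-12}, A=∅, R=[if0]>
10. <C=(3 - ((λu. u) 6)), E=∅, A=∅, R=∅>
11. <C=3, E=∅, A=∅, R=[subR]>
12. <C=((λu. u) 6), E=∅, A=∅, R=[subL(3)]>
13. <C=6, E=∅, A=∅, R=[app :: subL(3)]>
14. <C=(λu. u), E=∅, A=[6], R=[subL(3)]>
15. <C=u, E={u↦6}, A=∅, R=[subL(3)]>
→ final value -3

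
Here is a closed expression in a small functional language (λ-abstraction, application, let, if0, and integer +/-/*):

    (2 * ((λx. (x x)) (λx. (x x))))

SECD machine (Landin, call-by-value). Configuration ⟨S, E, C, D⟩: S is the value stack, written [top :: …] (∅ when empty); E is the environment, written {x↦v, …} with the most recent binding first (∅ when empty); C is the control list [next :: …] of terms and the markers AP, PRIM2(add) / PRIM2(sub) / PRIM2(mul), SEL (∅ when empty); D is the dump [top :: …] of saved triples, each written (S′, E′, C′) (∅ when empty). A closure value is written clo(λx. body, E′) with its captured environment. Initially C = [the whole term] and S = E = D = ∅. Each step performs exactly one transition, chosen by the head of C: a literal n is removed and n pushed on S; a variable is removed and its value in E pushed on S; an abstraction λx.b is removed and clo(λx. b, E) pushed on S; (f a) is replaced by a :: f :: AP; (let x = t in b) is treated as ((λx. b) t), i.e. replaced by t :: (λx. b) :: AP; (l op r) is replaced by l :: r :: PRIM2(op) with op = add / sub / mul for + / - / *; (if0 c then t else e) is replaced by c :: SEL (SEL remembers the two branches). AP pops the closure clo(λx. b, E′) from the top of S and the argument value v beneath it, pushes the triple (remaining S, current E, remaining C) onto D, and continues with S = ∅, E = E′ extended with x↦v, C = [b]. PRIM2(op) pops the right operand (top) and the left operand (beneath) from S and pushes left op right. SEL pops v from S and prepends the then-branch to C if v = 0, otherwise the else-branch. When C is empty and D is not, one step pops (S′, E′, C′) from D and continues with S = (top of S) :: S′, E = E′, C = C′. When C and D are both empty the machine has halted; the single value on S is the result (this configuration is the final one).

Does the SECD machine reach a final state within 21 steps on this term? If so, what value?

[0] ⟨S=∅; E=∅; C=[(2 * ((λx. (x x)) (λx. (x x))))]; D=∅⟩
[1] ⟨S=∅; E=∅; C=[2 :: ((λx. (x x)) (λx. (x x))) :: PRIM2(mul)]; D=∅⟩
[2] ⟨S=[2]; E=∅; C=[((λx. (x x)) (λx. (x x))) :: PRIM2(mul)]; D=∅⟩
[3] ⟨S=[2]; E=∅; C=[(λx. (x x)) :: (λx. (x x)) :: AP :: PRIM2(mul)]; D=∅⟩
[4] ⟨S=[clo(λx. (x x), ∅) :: 2]; E=∅; C=[(λx. (x x)) :: AP :: PRIM2(mul)]; D=∅⟩
[5] ⟨S=[clo(λx. (x x), ∅) :: clo(λx. (x x), ∅) :: 2]; E=∅; C=[AP :: PRIM2(mul)]; D=∅⟩
[6] ⟨S=∅; E={x↦clo(λx. (x x), ∅)}; C=[(x x)]; D=[([2], ∅, [PRIM2(mul)])]⟩
[7] ⟨S=∅; E={x↦clo(λx. (x x), ∅)}; C=[x :: x :: AP]; D=[([2], ∅, [PRIM2(mul)])]⟩
[8] ⟨S=[clo(λx. (x x), ∅)]; E={x↦clo(λx. (x x), ∅)}; C=[x :: AP]; D=[([2], ∅, [PRIM2(mul)])]⟩
[9] ⟨S=[clo(λx. (x x), ∅) :: clo(λx. (x x), ∅)]; E={x↦clo(λx. (x x), ∅)}; C=[AP]; D=[([2], ∅, [PRIM2(mul)])]⟩
[10] ⟨S=∅; E={x↦clo(λx. (x x), ∅)}; C=[(x x)]; D=[(∅, {x↦clo(λx. (x x), ∅)}, ∅) :: ([2], ∅, [PRIM2(mul)])]⟩
[11] ⟨S=∅; E={x↦clo(λx. (x x), ∅)}; C=[x :: x :: AP]; D=[(∅, {x↦clo(λx. (x x), ∅)}, ∅) :: ([2], ∅, [PRIM2(mul)])]⟩
[12] ⟨S=[clo(λx. (x x), ∅)]; E={x↦clo(λx. (x x), ∅)}; C=[x :: AP]; D=[(∅, {x↦clo(λx. (x x), ∅)}, ∅) :: ([2], ∅, [PRIM2(mul)])]⟩
[13] ⟨S=[clo(λx. (x x), ∅) :: clo(λx. (x x), ∅)]; E={x↦clo(λx. (x x), ∅)}; C=[AP]; D=[(∅, {x↦clo(λx. (x x), ∅)}, ∅) :: ([2], ∅, [PRIM2(mul)])]⟩
[14] ⟨S=∅; E={x↦clo(λx. (x x), ∅)}; C=[(x x)]; D=[(∅, {x↦clo(λx. (x x), ∅)}, ∅) :: (∅, {x↦clo(λx. (x x), ∅)}, ∅) :: ([2], ∅, [PRIM2(mul)])]⟩
[15] ⟨S=∅; E={x↦clo(λx. (x x), ∅)}; C=[x :: x :: AP]; D=[(∅, {x↦clo(λx. (x x), ∅)}, ∅) :: (∅, {x↦clo(λx. (x x), ∅)}, ∅) :: ([2], ∅, [PRIM2(mul)])]⟩
[16] ⟨S=[clo(λx. (x x), ∅)]; E={x↦clo(λx. (x x), ∅)}; C=[x :: AP]; D=[(∅, {x↦clo(λx. (x x), ∅)}, ∅) :: (∅, {x↦clo(λx. (x x), ∅)}, ∅) :: ([2], ∅, [PRIM2(mul)])]⟩
[17] ⟨S=[clo(λx. (x x), ∅) :: clo(λx. (x x), ∅)]; E={x↦clo(λx. (x x), ∅)}; C=[AP]; D=[(∅, {x↦clo(λx. (x x), ∅)}, ∅) :: (∅, {x↦clo(λx. (x x), ∅)}, ∅) :: ([2], ∅, [PRIM2(mul)])]⟩
[18] ⟨S=∅; E={x↦clo(λx. (x x), ∅)}; C=[(x x)]; D=[(∅, {x↦clo(λx. (x x), ∅)}, ∅) :: (∅, {x↦clo(λx. (x x), ∅)}, ∅) :: (∅, {x↦clo(λx. (x x), ∅)}, ∅) :: ([2], ∅, [PRIM2(mul)])]⟩
[19] ⟨S=∅; E={x↦clo(λx. (x x), ∅)}; C=[x :: x :: AP]; D=[(∅, {x↦clo(λx. (x x), ∅)}, ∅) :: (∅, {x↦clo(λx. (x x), ∅)}, ∅) :: (∅, {x↦clo(λx. (x x), ∅)}, ∅) :: ([2], ∅, [PRIM2(mul)])]⟩
[20] ⟨S=[clo(λx. (x x), ∅)]; E={x↦clo(λx. (x x), ∅)}; C=[x :: AP]; D=[(∅, {x↦clo(λx. (x x), ∅)}, ∅) :: (∅, {x↦clo(λx. (x x), ∅)}, ∅) :: (∅, {x↦clo(λx. (x x), ∅)}, ∅) :: ([2], ∅, [PRIM2(mul)])]⟩
[21] ⟨S=[clo(λx. (x x), ∅) :: clo(λx. (x x), ∅)]; E={x↦clo(λx. (x x), ∅)}; C=[AP]; D=[(∅, {x↦clo(λx. (x x), ∅)}, ∅) :: (∅, {x↦clo(λx. (x x), ∅)}, ∅) :: (∅, {x↦clo(λx. (x x), ∅)}, ∅) :: ([2], ∅, [PRIM2(mul)])]⟩
→ 21 transitions taken and the configuration is still not final: no result within 21 steps

Answer: DIVERGES (no final state within 21 steps)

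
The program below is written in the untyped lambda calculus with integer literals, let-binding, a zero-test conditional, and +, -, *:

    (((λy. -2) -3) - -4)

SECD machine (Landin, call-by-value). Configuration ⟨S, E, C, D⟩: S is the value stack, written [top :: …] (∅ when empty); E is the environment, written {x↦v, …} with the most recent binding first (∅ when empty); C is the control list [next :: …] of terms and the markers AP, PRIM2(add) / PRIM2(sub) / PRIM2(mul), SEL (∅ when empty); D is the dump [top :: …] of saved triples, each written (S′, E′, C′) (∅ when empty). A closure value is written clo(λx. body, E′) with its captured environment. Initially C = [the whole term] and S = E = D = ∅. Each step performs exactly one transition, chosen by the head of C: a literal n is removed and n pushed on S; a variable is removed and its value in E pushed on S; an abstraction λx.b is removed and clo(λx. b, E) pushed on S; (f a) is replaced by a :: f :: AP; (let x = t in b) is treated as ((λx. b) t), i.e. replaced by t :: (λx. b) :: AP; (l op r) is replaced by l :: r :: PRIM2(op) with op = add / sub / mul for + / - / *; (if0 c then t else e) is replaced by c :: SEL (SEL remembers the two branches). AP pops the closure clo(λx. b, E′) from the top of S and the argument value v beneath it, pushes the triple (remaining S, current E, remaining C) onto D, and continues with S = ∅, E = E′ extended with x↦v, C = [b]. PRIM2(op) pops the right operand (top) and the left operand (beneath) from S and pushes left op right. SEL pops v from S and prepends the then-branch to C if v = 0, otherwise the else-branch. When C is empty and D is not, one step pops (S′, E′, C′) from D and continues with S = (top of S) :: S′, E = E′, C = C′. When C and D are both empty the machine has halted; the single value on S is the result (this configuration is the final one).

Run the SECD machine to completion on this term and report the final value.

0. ⟨S=∅; E=∅; C=[(((λy. -2) -3) - -4)]; D=∅⟩
1. ⟨S=∅; E=∅; C=[((λy. -2) -3) :: -4 :: PRIM2(sub)]; D=∅⟩
2. ⟨S=∅; E=∅; C=[-3 :: (λy. -2) :: AP :: -4 :: PRIM2(sub)]; D=∅⟩
3. ⟨S=[-3]; E=∅; C=[(λy. -2) :: AP :: -4 :: PRIM2(sub)]; D=∅⟩
4. ⟨S=[clo(λy. -2, ∅) :: -3]; E=∅; C=[AP :: -4 :: PRIM2(sub)]; D=∅⟩
5. ⟨S=∅; E={y↦-3}; C=[-2]; D=[(∅, ∅, [-4 :: PRIM2(sub)])]⟩
6. ⟨S=[-2]; E={y↦-3}; C=∅; D=[(∅, ∅, [-4 :: PRIM2(sub)])]⟩
7. ⟨S=[-2]; E=∅; C=[-4 :: PRIM2(sub)]; D=∅⟩
8. ⟨S=[-4 :: -2]; E=∅; C=[PRIM2(sub)]; D=∅⟩
9. ⟨S=[2]; E=∅; C=∅; D=∅⟩
→ final value 2

Answer: 2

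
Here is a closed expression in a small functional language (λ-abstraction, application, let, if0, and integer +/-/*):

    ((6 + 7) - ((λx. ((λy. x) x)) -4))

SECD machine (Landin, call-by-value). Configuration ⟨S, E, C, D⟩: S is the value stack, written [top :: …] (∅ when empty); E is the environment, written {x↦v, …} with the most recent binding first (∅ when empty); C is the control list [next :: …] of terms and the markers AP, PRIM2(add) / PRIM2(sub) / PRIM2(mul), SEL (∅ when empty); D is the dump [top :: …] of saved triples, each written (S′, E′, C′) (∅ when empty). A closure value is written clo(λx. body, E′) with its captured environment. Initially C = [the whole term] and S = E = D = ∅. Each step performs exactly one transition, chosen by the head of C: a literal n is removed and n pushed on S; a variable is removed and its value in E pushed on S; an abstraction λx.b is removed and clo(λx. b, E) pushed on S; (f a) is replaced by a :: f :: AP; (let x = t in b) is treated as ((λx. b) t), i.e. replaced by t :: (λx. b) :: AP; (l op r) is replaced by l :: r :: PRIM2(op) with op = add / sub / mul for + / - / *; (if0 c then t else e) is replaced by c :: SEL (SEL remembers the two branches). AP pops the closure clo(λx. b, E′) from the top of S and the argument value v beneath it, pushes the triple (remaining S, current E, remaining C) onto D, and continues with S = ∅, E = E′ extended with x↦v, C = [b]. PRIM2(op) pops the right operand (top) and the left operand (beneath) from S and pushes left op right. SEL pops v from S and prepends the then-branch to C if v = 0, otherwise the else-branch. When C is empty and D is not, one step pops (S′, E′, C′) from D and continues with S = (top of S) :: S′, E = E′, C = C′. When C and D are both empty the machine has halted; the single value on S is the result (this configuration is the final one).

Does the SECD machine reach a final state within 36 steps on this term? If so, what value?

Answer: 17

Machine steps:
[0] [S=∅ | E=∅ | C=[((6 + 7) - ((λx. ((λy. x) x)) -4))] | D=∅]
[1] [S=∅ | E=∅ | C=[(6 + 7) :: ((λx. ((λy. x) x)) -4) :: PRIM2(sub)] | D=∅]
[2] [S=∅ | E=∅ | C=[6 :: 7 :: PRIM2(add) :: ((λx. ((λy. x) x)) -4) :: PRIM2(sub)] | D=∅]
[3] [S=[6] | E=∅ | C=[7 :: PRIM2(add) :: ((λx. ((λy. x) x)) -4) :: PRIM2(sub)] | D=∅]
[4] [S=[7 :: 6] | E=∅ | C=[PRIM2(add) :: ((λx. ((λy. x) x)) -4) :: PRIM2(sub)] | D=∅]
[5] [S=[13] | E=∅ | C=[((λx. ((λy. x) x)) -4) :: PRIM2(sub)] | D=∅]
[6] [S=[13] | E=∅ | C=[-4 :: (λx. ((λy. x) x)) :: AP :: PRIM2(sub)] | D=∅]
[7] [S=[-4 :: 13] | E=∅ | C=[(λx. ((λy. x) x)) :: AP :: PRIM2(sub)] | D=∅]
[8] [S=[clo(λx. ((λy. x) x), ∅) :: -4 :: 13] | E=∅ | C=[AP :: PRIM2(sub)] | D=∅]
[9] [S=∅ | E={x↦-4} | C=[((λy. x) x)] | D=[([13], ∅, [PRIM2(sub)])]]
[10] [S=∅ | E={x↦-4} | C=[x :: (λy. x) :: AP] | D=[([13], ∅, [PRIM2(sub)])]]
[11] [S=[-4] | E={x↦-4} | C=[(λy. x) :: AP] | D=[([13], ∅, [PRIM2(sub)])]]
[12] [S=[clo(λy. x, {x↦-4}) :: -4] | E={x↦-4} | C=[AP] | D=[([13], ∅, [PRIM2(sub)])]]
[13] [S=∅ | E={y↦-4, x↦-4} | C=[x] | D=[(∅, {x↦-4}, ∅) :: ([13], ∅, [PRIM2(sub)])]]
[14] [S=[-4] | E={y↦-4, x↦-4} | C=∅ | D=[(∅, {x↦-4}, ∅) :: ([13], ∅, [PRIM2(sub)])]]
[15] [S=[-4] | E={x↦-4} | C=∅ | D=[([13], ∅, [PRIM2(sub)])]]
[16] [S=[-4 :: 13] | E=∅ | C=[PRIM2(sub)] | D=∅]
[17] [S=[17] | E=∅ | C=∅ | D=∅]
→ final value 17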